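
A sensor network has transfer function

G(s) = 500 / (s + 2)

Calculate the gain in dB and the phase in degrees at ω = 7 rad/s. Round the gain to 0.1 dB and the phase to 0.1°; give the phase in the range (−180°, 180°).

36.7 dB, -74.1°

Substitute s = j7:
Numerator: 500 = 500 + j0
Denominator: (j7) + 2 = 2 + j7
|N| = √(500² + 0²) ≈ 500, ∠N ≈ 0.00°
|D| = √(2² + 7²) ≈ 7.2801, ∠D ≈ 74.05°
|G| = 500 / 7.2801 ≈ 68.68
Gain = 20 log₁₀(68.68) ≈ 36.74 dB
∠G = 0.00° − 74.05° = -74.05°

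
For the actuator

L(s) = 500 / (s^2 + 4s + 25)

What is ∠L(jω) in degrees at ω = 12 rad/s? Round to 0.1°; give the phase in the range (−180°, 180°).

-158.0°

At s = jω = j12:
quadratic: (j12)² + 4·j12 + 25 = -119 + j48 → |·| ≈ 128.32, ∠ ≈ 158.03°
∠L = 0.00° − 158.03° = -158.03°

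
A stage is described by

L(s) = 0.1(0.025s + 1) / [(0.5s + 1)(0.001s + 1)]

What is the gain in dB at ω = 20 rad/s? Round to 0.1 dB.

-39.1 dB

At ω = 20 rad/s:
zero (1 + j20·0.025) = 1 + j0.5 → |·| ≈ 1.118, ∠ ≈ 26.57°
pole (1 + j20·0.5) = 1 + j10 → |·| ≈ 10.05, ∠ ≈ 84.29°
pole (1 + j20·0.001) = 1 + j0.02 → |·| ≈ 1.0002, ∠ ≈ 1.15°
|L| = 0.1 · 1.118 / (10.05 · 1.0002) ≈ 0.011122
Gain = 20 log₁₀(0.011122) ≈ -39.08 dB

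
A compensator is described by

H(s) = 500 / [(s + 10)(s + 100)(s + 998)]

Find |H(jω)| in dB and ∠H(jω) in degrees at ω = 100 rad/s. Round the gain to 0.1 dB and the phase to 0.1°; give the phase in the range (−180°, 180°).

At s = jω = j100:
pole (s+10): 10 + j100 → |·| = √(10²+100²) = √10100 ≈ 100.5, ∠ = arctan(100/10) ≈ 84.29°
pole (s+100): 100 + j100 → |·| = √(100²+100²) = √20000 ≈ 141.42, ∠ = arctan(100/100) ≈ 45.00°
pole (s+998): 998 + j100 → |·| = √(998²+100²) = √1006004 ≈ 1003, ∠ = arctan(100/998) ≈ 5.72°
|H| = 500 / 1.4255e+07 ≈ 3.5075e-05
Gain = 20 log₁₀(3.5075e-05) ≈ -89.10 dB
∠H = 0.00° − 135.01° = -135.01°

-89.1 dB, -135.0°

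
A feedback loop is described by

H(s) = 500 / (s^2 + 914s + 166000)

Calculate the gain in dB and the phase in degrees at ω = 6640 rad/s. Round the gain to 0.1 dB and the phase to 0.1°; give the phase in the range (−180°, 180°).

-99.0 dB, -172.1°

Substitute s = j6640:
Numerator: 500 = 500 + j0
Denominator: (j6640)^2 + 914(j6640) + 166000 = -43923600 + j6068960
|N| = √(500² + 0²) ≈ 500, ∠N ≈ 0.00°
|D| = √(43923600² + 6068960²) ≈ 4.4341e+07, ∠D ≈ 172.13°
|H| = 500 / 4.4341e+07 ≈ 1.1276e-05
Gain = 20 log₁₀(1.1276e-05) ≈ -98.96 dB
∠H = 0.00° − 172.13° = -172.13°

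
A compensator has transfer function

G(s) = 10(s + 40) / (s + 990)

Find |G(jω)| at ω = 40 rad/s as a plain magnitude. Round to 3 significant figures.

At s = jω = j40:
zero (s+40): 40 + j40 → |·| = √(40²+40²) = √3200 ≈ 56.569, ∠ = arctan(40/40) ≈ 45.00°
pole (s+990): 990 + j40 → |·| = √(990²+40²) = √981700 ≈ 990.81, ∠ = arctan(40/990) ≈ 2.31°
|G| = 10 · 56.569 / 990.81 ≈ 0.57094

0.571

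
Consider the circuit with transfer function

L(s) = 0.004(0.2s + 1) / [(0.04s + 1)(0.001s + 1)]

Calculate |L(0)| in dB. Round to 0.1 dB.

-48.0 dB

L(0) = 0.004 · 1 / 1 = 0.004
20 log₁₀(0.004) ≈ -47.96 dB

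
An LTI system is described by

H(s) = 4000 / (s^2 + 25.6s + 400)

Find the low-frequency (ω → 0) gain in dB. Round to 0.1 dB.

20.0 dB

H(0) = 4000 / 400 = 10
20 log₁₀(10) ≈ 20.00 dB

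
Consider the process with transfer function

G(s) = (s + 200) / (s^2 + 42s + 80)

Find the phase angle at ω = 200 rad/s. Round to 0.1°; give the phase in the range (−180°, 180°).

-123.1°

Substitute s = j200:
Numerator: (j200) + 200 = 200 + j200
Denominator: (j200)^2 + 42(j200) + 80 = -39920 + j8400
|N| = √(200² + 200²) ≈ 282.84, ∠N ≈ 45.00°
|D| = √(39920² + 8400²) ≈ 40794, ∠D ≈ 168.12°
∠G = 45.00° − 168.12° = -123.12°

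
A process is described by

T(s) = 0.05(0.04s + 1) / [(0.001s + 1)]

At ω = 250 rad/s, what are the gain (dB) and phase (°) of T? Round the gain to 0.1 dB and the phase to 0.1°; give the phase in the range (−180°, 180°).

At ω = 250 rad/s:
zero (1 + j250·0.04) = 1 + j10 → |·| ≈ 10.05, ∠ ≈ 84.29°
pole (1 + j250·0.001) = 1 + j0.25 → |·| ≈ 1.0308, ∠ ≈ 14.04°
|T| = 0.05 · 10.05 / (1.0308) ≈ 0.48749
Gain = 20 log₁₀(0.48749) ≈ -6.24 dB
∠T = (84.29°) − (14.04°) = 70.25°

-6.2 dB, 70.3°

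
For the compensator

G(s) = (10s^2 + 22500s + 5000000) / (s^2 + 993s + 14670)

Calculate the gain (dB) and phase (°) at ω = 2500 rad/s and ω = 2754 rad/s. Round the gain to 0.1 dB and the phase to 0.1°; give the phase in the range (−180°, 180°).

ω = 2500: 21.6 dB, -22.7°; ω = 2754: 21.4 dB, -21.3°

Substitute s = j2500:
Numerator: 10(j2500)^2 + 22500(j2500) + 5000000 = -57500000 + j56250000
Denominator: (j2500)^2 + 993(j2500) + 14670 = -6235330 + j2482500
|N| = √(57500000² + 56250000²) ≈ 8.0438e+07, ∠N ≈ 135.63°
|D| = √(6235330² + 2482500²) ≈ 6.7113e+06, ∠D ≈ 158.29°
|G| = 8.0438e+07 / 6.7113e+06 ≈ 11.985
Gain = 20 log₁₀(11.985) ≈ 21.57 dB
∠G = 135.63° − 158.29° = -22.66°

Substitute s = j2754:
Numerator: 10(j2754)^2 + 22500(j2754) + 5000000 = -70845160 + j61965000
Denominator: (j2754)^2 + 993(j2754) + 14670 = -7569846 + j2734722
|N| = √(70845160² + 61965000²) ≈ 9.4121e+07, ∠N ≈ 138.83°
|D| = √(7569846² + 2734722²) ≈ 8.0487e+06, ∠D ≈ 160.14°
|G| = 9.4121e+07 / 8.0487e+06 ≈ 11.694
Gain = 20 log₁₀(11.694) ≈ 21.36 dB
∠G = 138.83° − 160.14° = -21.31°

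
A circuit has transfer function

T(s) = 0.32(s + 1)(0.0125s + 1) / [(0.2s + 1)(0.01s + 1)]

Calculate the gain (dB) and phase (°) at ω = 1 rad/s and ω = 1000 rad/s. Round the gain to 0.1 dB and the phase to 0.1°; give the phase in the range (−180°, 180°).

ω = 1: -7.1 dB, 33.8°; ω = 1000: 6.0 dB, 1.4°

At ω = 1 rad/s:
zero (1 + j1·1) = 1 + j1 → |·| ≈ 1.4142, ∠ ≈ 45.00°
zero (1 + j1·0.0125) = 1 + j0.0125 → |·| ≈ 1.0001, ∠ ≈ 0.72°
pole (1 + j1·0.2) = 1 + j0.2 → |·| ≈ 1.0198, ∠ ≈ 11.31°
pole (1 + j1·0.01) = 1 + j0.01 → |·| ≈ 1, ∠ ≈ 0.57°
|T| = 0.32 · 1.4142 · 1.0001 / (1.0198 · 1) ≈ 0.4438
Gain = 20 log₁₀(0.4438) ≈ -7.06 dB
∠T = (45.00° + 0.72°) − (11.31° + 0.57°) = 33.84°

At ω = 1000 rad/s:
zero (1 + j1000·1) = 1 + j1000 → |·| ≈ 1000, ∠ ≈ 89.94°
zero (1 + j1000·0.0125) = 1 + j12.5 → |·| ≈ 12.54, ∠ ≈ 85.43°
pole (1 + j1000·0.2) = 1 + j200 → |·| ≈ 200, ∠ ≈ 89.71°
pole (1 + j1000·0.01) = 1 + j10 → |·| ≈ 10.05, ∠ ≈ 84.29°
|T| = 0.32 · 1000 · 12.54 / (200 · 10.05) ≈ 1.9964
Gain = 20 log₁₀(1.9964) ≈ 6.00 dB
∠T = (89.94° + 85.43°) − (89.71° + 84.29°) = 1.37°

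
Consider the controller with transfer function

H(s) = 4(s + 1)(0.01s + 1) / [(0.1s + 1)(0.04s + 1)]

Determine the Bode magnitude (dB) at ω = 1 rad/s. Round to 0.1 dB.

15.0 dB

At ω = 1 rad/s:
zero (1 + j1·1) = 1 + j1 → |·| ≈ 1.4142, ∠ ≈ 45.00°
zero (1 + j1·0.01) = 1 + j0.01 → |·| ≈ 1, ∠ ≈ 0.57°
pole (1 + j1·0.1) = 1 + j0.1 → |·| ≈ 1.005, ∠ ≈ 5.71°
pole (1 + j1·0.04) = 1 + j0.04 → |·| ≈ 1.0008, ∠ ≈ 2.29°
|H| = 4 · 1.4142 · 1 / (1.005 · 1.0008) ≈ 5.6242
Gain = 20 log₁₀(5.6242) ≈ 15.00 dB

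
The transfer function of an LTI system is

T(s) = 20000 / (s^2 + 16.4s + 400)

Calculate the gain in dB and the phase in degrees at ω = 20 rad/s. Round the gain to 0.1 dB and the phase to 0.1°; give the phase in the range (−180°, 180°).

35.7 dB, -90.0°

At s = jω = j20:
quadratic: (j20)² + 16.4·j20 + 400 = 0 + j328 → |·| ≈ 328, ∠ ≈ 90.00°
|T| = 20000 / 328 ≈ 60.976
Gain = 20 log₁₀(60.976) ≈ 35.70 dB
∠T = 0.00° − 90.00° = -90.00°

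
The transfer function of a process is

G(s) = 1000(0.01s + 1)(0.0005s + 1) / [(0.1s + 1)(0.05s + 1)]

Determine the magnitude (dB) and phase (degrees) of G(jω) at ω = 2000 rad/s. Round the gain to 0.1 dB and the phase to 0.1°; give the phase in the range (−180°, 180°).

3.0 dB, -47.0°

At ω = 2000 rad/s:
zero (1 + j2000·0.01) = 1 + j20 → |·| ≈ 20.025, ∠ ≈ 87.14°
zero (1 + j2000·0.0005) = 1 + j1 → |·| ≈ 1.4142, ∠ ≈ 45.00°
pole (1 + j2000·0.1) = 1 + j200 → |·| ≈ 200, ∠ ≈ 89.71°
pole (1 + j2000·0.05) = 1 + j100 → |·| ≈ 100, ∠ ≈ 89.43°
|G| = 1000 · 20.025 · 1.4142 / (200 · 100) ≈ 1.416
Gain = 20 log₁₀(1.416) ≈ 3.02 dB
∠G = (87.14° + 45.00°) − (89.71° + 89.43°) = -47.00°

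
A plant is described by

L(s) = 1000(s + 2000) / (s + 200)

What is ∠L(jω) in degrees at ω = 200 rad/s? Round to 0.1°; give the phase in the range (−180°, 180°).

At s = jω = j200:
zero (s+2000): 2000 + j200 → |·| = √(2000²+200²) = √4040000 ≈ 2010, ∠ = arctan(200/2000) ≈ 5.71°
pole (s+200): 200 + j200 → |·| = √(200²+200²) = √80000 ≈ 282.84, ∠ = arctan(200/200) ≈ 45.00°
∠L = 5.71° − 45.00° = -39.29°

-39.3°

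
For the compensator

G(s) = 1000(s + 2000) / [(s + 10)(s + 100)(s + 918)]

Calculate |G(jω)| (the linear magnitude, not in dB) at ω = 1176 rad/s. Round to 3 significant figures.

0.00112

At s = jω = j1176:
zero (s+2000): 2000 + j1176 → |·| = √(2000²+1176²) = √5382976 ≈ 2320.1, ∠ = arctan(1176/2000) ≈ 30.46°
pole (s+10): 10 + j1176 → |·| = √(10²+1176²) = √1383076 ≈ 1176, ∠ = arctan(1176/10) ≈ 89.51°
pole (s+100): 100 + j1176 → |·| = √(100²+1176²) = √1392976 ≈ 1180.2, ∠ = arctan(1176/100) ≈ 85.14°
pole (s+918): 918 + j1176 → |·| = √(918²+1176²) = √2225700 ≈ 1491.9, ∠ = arctan(1176/918) ≈ 52.02°
|G| = 1000 · 2320.1 / 2.0706e+09 ≈ 0.0011205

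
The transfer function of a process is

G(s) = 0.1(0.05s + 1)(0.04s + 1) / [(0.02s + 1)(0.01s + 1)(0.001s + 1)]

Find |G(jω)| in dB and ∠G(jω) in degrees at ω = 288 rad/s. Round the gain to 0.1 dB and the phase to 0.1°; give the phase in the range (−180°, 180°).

At ω = 288 rad/s:
zero (1 + j288·0.05) = 1 + j14.4 → |·| ≈ 14.435, ∠ ≈ 86.03°
zero (1 + j288·0.04) = 1 + j11.52 → |·| ≈ 11.563, ∠ ≈ 85.04°
pole (1 + j288·0.02) = 1 + j5.76 → |·| ≈ 5.8462, ∠ ≈ 80.15°
pole (1 + j288·0.01) = 1 + j2.88 → |·| ≈ 3.0487, ∠ ≈ 70.85°
pole (1 + j288·0.001) = 1 + j0.288 → |·| ≈ 1.0406, ∠ ≈ 16.07°
|G| = 0.1 · 14.435 · 11.563 / (5.8462 · 3.0487 · 1.0406) ≈ 0.89994
Gain = 20 log₁₀(0.89994) ≈ -0.92 dB
∠G = (86.03° + 85.04°) − (80.15° + 70.85° + 16.07°) = 4.00°

-0.9 dB, 4.0°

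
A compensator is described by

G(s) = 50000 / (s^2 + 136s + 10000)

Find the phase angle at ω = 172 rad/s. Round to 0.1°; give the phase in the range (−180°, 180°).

-129.9°

At s = jω = j172:
quadratic: (j172)² + 136·j172 + 10000 = -19584 + j23392 → |·| ≈ 30508, ∠ ≈ 129.94°
∠G = 0.00° − 129.94° = -129.94°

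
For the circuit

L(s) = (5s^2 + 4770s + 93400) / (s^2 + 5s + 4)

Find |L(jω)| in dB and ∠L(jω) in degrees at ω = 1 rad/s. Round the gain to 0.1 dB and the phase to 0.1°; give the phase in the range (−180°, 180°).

84.1 dB, -56.1°

Substitute s = j1:
Numerator: 5(j1)^2 + 4770(j1) + 93400 = 93395 + j4770
Denominator: (j1)^2 + 5(j1) + 4 = 3 + j5
|N| = √(93395² + 4770²) ≈ 93517, ∠N ≈ 2.92°
|D| = √(3² + 5²) ≈ 5.831, ∠D ≈ 59.04°
|L| = 93517 / 5.831 ≈ 16038
Gain = 20 log₁₀(16038) ≈ 84.10 dB
∠L = 2.92° − 59.04° = -56.12°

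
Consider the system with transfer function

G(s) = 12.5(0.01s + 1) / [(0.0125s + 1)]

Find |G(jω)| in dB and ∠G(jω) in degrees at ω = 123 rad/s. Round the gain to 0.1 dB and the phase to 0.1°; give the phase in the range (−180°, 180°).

At ω = 123 rad/s:
zero (1 + j123·0.01) = 1 + j1.23 → |·| ≈ 1.5852, ∠ ≈ 50.89°
pole (1 + j123·0.0125) = 1 + j1.5375 → |·| ≈ 1.8341, ∠ ≈ 56.96°
|G| = 12.5 · 1.5852 / (1.8341) ≈ 10.804
Gain = 20 log₁₀(10.804) ≈ 20.67 dB
∠G = (50.89°) − (56.96°) = -6.07°

20.7 dB, -6.1°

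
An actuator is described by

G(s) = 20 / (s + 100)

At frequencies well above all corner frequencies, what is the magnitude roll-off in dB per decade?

Each pole contributes −20 dB/decade at high frequency; each zero contributes +20 dB/decade.
Net: 0 zero(s) − 1 pole(s) → -20 dB/decade.

-20 dB/decade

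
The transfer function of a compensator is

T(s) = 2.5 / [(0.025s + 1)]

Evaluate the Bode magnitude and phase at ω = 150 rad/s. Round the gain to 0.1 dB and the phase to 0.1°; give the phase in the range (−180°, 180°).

At ω = 150 rad/s:
pole (1 + j150·0.025) = 1 + j3.75 → |·| ≈ 3.881, ∠ ≈ 75.07°
|T| = 2.5 · 1 / (3.881) ≈ 0.64416
Gain = 20 log₁₀(0.64416) ≈ -3.82 dB
∠T = (0°) − (75.07°) = -75.07°

-3.8 dB, -75.1°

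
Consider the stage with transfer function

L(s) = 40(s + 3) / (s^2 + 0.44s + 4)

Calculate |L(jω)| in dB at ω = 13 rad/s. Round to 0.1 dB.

10.2 dB

At s = jω = j13:
zero (s+3): 3 + j13 → |·| = √(3²+13²) = √178 ≈ 13.342, ∠ = arctan(13/3) ≈ 77.01°
quadratic: (j13)² + 0.44·j13 + 4 = -165 + j5.72 → |·| ≈ 165.1, ∠ ≈ 178.01°
|L| = 40 · 13.342 / 165.1 ≈ 3.2325
Gain = 20 log₁₀(3.2325) ≈ 10.19 dB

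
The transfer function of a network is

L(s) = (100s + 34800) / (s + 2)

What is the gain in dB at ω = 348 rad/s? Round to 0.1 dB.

Substitute s = j348:
Numerator: 100(j348) + 34800 = 34800 + j34800
Denominator: (j348) + 2 = 2 + j348
|N| = √(34800² + 34800²) ≈ 49215, ∠N ≈ 45.00°
|D| = √(2² + 348²) ≈ 348.01, ∠D ≈ 89.67°
|L| = 49215 / 348.01 ≈ 141.42
Gain = 20 log₁₀(141.42) ≈ 43.01 dB

43.0 dB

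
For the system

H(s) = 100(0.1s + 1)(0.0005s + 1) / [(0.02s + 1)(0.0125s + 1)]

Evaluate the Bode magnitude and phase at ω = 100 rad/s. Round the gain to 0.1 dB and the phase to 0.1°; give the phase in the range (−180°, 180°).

At ω = 100 rad/s:
zero (1 + j100·0.1) = 1 + j10 → |·| ≈ 10.05, ∠ ≈ 84.29°
zero (1 + j100·0.0005) = 1 + j0.05 → |·| ≈ 1.0012, ∠ ≈ 2.86°
pole (1 + j100·0.02) = 1 + j2 → |·| ≈ 2.2361, ∠ ≈ 63.43°
pole (1 + j100·0.0125) = 1 + j1.25 → |·| ≈ 1.6008, ∠ ≈ 51.34°
|H| = 100 · 10.05 · 1.0012 / (2.2361 · 1.6008) ≈ 281.1
Gain = 20 log₁₀(281.1) ≈ 48.98 dB
∠H = (84.29° + 2.86°) − (63.43° + 51.34°) = -27.62°

49.0 dB, -27.6°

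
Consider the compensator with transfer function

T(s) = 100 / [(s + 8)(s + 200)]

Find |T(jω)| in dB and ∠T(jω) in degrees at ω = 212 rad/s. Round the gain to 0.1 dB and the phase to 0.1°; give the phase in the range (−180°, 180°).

-55.8 dB, -134.5°

At s = jω = j212:
pole (s+8): 8 + j212 → |·| = √(8²+212²) = √45008 ≈ 212.15, ∠ = arctan(212/8) ≈ 87.84°
pole (s+200): 200 + j212 → |·| = √(200²+212²) = √84944 ≈ 291.45, ∠ = arctan(212/200) ≈ 46.67°
|T| = 100 / 61831 ≈ 0.0016173
Gain = 20 log₁₀(0.0016173) ≈ -55.82 dB
∠T = 0.00° − 134.51° = -134.51°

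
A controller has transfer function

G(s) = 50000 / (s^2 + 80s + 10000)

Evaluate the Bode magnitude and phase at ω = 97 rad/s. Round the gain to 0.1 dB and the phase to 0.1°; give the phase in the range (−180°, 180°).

16.2 dB, -85.6°

At s = jω = j97:
quadratic: (j97)² + 80·j97 + 10000 = 591 + j7760 → |·| ≈ 7782.5, ∠ ≈ 85.64°
|G| = 50000 / 7782.5 ≈ 6.4247
Gain = 20 log₁₀(6.4247) ≈ 16.16 dB
∠G = 0.00° − 85.64° = -85.64°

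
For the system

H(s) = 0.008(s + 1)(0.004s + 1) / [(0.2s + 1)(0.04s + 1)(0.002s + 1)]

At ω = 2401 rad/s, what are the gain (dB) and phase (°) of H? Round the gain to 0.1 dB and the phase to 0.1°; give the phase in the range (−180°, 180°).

At ω = 2401 rad/s:
zero (1 + j2401·1) = 1 + j2401 → |·| ≈ 2401, ∠ ≈ 89.98°
zero (1 + j2401·0.004) = 1 + j9.604 → |·| ≈ 9.6559, ∠ ≈ 84.06°
pole (1 + j2401·0.2) = 1 + j480.2 → |·| ≈ 480.2, ∠ ≈ 89.88°
pole (1 + j2401·0.04) = 1 + j96.04 → |·| ≈ 96.045, ∠ ≈ 89.40°
pole (1 + j2401·0.002) = 1 + j4.802 → |·| ≈ 4.905, ∠ ≈ 78.24°
|H| = 0.008 · 2401 · 9.6559 / (480.2 · 96.045 · 4.905) ≈ 0.00081986
Gain = 20 log₁₀(0.00081986) ≈ -61.73 dB
∠H = (89.98° + 84.06°) − (89.88° + 89.40° + 78.24°) = -83.48°

-61.7 dB, -83.5°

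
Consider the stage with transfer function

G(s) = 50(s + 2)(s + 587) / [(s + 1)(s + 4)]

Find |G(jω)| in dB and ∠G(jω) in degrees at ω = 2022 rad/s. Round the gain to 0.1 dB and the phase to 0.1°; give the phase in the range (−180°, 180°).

At s = jω = j2022:
zero (s+2): 2 + j2022 → |·| = √(2²+2022²) = √4088488 ≈ 2022, ∠ = arctan(2022/2) ≈ 89.94°
zero (s+587): 587 + j2022 → |·| = √(587²+2022²) = √4433053 ≈ 2105.5, ∠ = arctan(2022/587) ≈ 73.81°
pole (s+1): 1 + j2022 → |·| = √(1²+2022²) = √4088485 ≈ 2022, ∠ = arctan(2022/1) ≈ 89.97°
pole (s+4): 4 + j2022 → |·| = √(4²+2022²) = √4088500 ≈ 2022, ∠ = arctan(2022/4) ≈ 89.89°
|G| = 50 · 4.2573e+06 / 4.0885e+06 ≈ 52.064
Gain = 20 log₁₀(52.064) ≈ 34.33 dB
∠G = 163.75° − 179.86° = -16.11°

34.3 dB, -16.1°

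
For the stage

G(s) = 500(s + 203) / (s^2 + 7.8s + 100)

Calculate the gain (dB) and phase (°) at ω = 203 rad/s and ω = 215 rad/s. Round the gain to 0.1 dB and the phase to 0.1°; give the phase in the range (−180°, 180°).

ω = 203: 10.9 dB, -132.8°; ω = 215: 10.1 dB, -131.3°

At s = jω = j203:
zero (s+203): 203 + j203 → |·| = √(203²+203²) = √82418 ≈ 287.09, ∠ = arctan(203/203) ≈ 45.00°
quadratic: (j203)² + 7.8·j203 + 100 = -41109 + j1583.4 → |·| ≈ 41139, ∠ ≈ 177.79°
|G| = 500 · 287.09 / 41139 ≈ 3.4893
Gain = 20 log₁₀(3.4893) ≈ 10.85 dB
∠G = 45.00° − 177.79° = -132.79°

At s = jω = j215:
zero (s+203): 203 + j215 → |·| = √(203²+215²) = √87434 ≈ 295.69, ∠ = arctan(215/203) ≈ 46.64°
quadratic: (j215)² + 7.8·j215 + 100 = -46125 + j1677 → |·| ≈ 46155, ∠ ≈ 177.92°
|G| = 500 · 295.69 / 46155 ≈ 3.2032
Gain = 20 log₁₀(3.2032) ≈ 10.11 dB
∠G = 46.64° − 177.92° = -131.28°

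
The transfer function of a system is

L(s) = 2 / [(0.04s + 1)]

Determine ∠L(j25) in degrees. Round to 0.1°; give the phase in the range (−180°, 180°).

-45.0°

At ω = 25 rad/s:
pole (1 + j25·0.04) = 1 + j1 → |·| ≈ 1.4142, ∠ ≈ 45.00°
∠L = (0°) − (45.00°) = -45.00°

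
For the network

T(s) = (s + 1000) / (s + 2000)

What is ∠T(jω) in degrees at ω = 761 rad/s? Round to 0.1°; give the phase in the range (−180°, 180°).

At s = jω = j761:
zero (s+1000): 1000 + j761 → |·| = √(1000²+761²) = √1579121 ≈ 1256.6, ∠ = arctan(761/1000) ≈ 37.27°
pole (s+2000): 2000 + j761 → |·| = √(2000²+761²) = √4579121 ≈ 2139.9, ∠ = arctan(761/2000) ≈ 20.83°
∠T = 37.27° − 20.83° = 16.44°

16.4°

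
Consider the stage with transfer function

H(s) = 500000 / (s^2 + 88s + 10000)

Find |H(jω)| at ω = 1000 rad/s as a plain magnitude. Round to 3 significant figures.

0.503

At s = jω = j1000:
quadratic: (j1000)² + 88·j1000 + 10000 = -990000 + j88000 → |·| ≈ 9.939e+05, ∠ ≈ 174.92°
|H| = 500000 / 9.939e+05 ≈ 0.50307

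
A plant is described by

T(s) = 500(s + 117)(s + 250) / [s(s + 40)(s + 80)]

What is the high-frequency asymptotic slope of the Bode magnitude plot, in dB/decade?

-20 dB/decade

Each pole contributes −20 dB/decade at high frequency; each zero contributes +20 dB/decade.
Net: 2 zero(s) − 3 pole(s) → -20 dB/decade.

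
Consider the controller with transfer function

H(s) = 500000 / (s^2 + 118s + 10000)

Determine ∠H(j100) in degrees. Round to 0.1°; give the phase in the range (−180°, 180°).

At s = jω = j100:
quadratic: (j100)² + 118·j100 + 10000 = 0 + j11800 → |·| ≈ 11800, ∠ ≈ 90.00°
∠H = 0.00° − 90.00° = -90.00°

-90.0°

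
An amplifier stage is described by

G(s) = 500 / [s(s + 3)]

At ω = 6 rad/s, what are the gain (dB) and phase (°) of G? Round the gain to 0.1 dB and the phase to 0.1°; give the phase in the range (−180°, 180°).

At s = jω = j6:
pole (s+3): 3 + j6 → |·| = √(3²+6²) = √45 ≈ 6.7082, ∠ = arctan(6/3) ≈ 63.43°
pole at origin: |s| = 6, ∠ = 90.00° (in denominator)
|G| = 500 / 40.249 ≈ 12.423
Gain = 20 log₁₀(12.423) ≈ 21.88 dB
∠G = 0.00° − 153.43° = -153.43°

21.9 dB, -153.4°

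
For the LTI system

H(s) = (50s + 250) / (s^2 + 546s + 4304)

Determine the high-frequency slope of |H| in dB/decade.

Each pole contributes −20 dB/decade at high frequency; each zero contributes +20 dB/decade.
Net: 1 zero(s) − 2 pole(s) → -20 dB/decade.

-20 dB/decade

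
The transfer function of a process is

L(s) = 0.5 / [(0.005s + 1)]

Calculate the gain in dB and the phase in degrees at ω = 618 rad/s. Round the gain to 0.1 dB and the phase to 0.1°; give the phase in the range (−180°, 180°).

At ω = 618 rad/s:
pole (1 + j618·0.005) = 1 + j3.09 → |·| ≈ 3.2478, ∠ ≈ 72.07°
|L| = 0.5 · 1 / (3.2478) ≈ 0.15395
Gain = 20 log₁₀(0.15395) ≈ -16.25 dB
∠L = (0°) − (72.07°) = -72.07°

-16.3 dB, -72.1°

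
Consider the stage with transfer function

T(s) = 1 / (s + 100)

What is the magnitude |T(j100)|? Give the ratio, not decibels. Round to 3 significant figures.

0.00707

At s = jω = j100:
pole (s+100): 100 + j100 → |·| = √(100²+100²) = √20000 ≈ 141.42, ∠ = arctan(100/100) ≈ 45.00°
|T| = 1 / 141.42 ≈ 0.0070711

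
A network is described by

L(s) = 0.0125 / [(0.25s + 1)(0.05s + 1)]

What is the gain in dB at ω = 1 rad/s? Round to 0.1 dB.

At ω = 1 rad/s:
pole (1 + j1·0.25) = 1 + j0.25 → |·| ≈ 1.0308, ∠ ≈ 14.04°
pole (1 + j1·0.05) = 1 + j0.05 → |·| ≈ 1.0012, ∠ ≈ 2.86°
|L| = 0.0125 · 1 / (1.0308 · 1.0012) ≈ 0.012112
Gain = 20 log₁₀(0.012112) ≈ -38.34 dB

-38.3 dB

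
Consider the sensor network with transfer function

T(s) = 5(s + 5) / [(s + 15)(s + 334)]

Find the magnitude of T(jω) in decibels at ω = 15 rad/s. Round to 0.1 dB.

At s = jω = j15:
zero (s+5): 5 + j15 → |·| = √(5²+15²) = √250 ≈ 15.811, ∠ = arctan(15/5) ≈ 71.57°
pole (s+15): 15 + j15 → |·| = √(15²+15²) = √450 ≈ 21.213, ∠ = arctan(15/15) ≈ 45.00°
pole (s+334): 334 + j15 → |·| = √(334²+15²) = √111781 ≈ 334.34, ∠ = arctan(15/334) ≈ 2.57°
|T| = 5 · 15.811 / 7092.4 ≈ 0.011146
Gain = 20 log₁₀(0.011146) ≈ -39.06 dB

-39.1 dB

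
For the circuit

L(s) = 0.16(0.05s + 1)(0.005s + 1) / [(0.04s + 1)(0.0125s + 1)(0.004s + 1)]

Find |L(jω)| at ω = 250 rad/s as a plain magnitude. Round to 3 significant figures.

At ω = 250 rad/s:
zero (1 + j250·0.05) = 1 + j12.5 → |·| ≈ 12.54, ∠ ≈ 85.43°
zero (1 + j250·0.005) = 1 + j1.25 → |·| ≈ 1.6008, ∠ ≈ 51.34°
pole (1 + j250·0.04) = 1 + j10 → |·| ≈ 10.05, ∠ ≈ 84.29°
pole (1 + j250·0.0125) = 1 + j3.125 → |·| ≈ 3.2811, ∠ ≈ 72.26°
pole (1 + j250·0.004) = 1 + j1 → |·| ≈ 1.4142, ∠ ≈ 45.00°
|L| = 0.16 · 12.54 · 1.6008 / (10.05 · 3.2811 · 1.4142) ≈ 0.068874

0.0689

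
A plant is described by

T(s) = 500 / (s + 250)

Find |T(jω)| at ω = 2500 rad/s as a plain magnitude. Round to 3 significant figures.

0.199

Substitute s = j2500:
Numerator: 500 = 500 + j0
Denominator: (j2500) + 250 = 250 + j2500
|N| = √(500² + 0²) ≈ 500, ∠N ≈ 0.00°
|D| = √(250² + 2500²) ≈ 2512.5, ∠D ≈ 84.29°
|T| = 500 / 2512.5 ≈ 0.199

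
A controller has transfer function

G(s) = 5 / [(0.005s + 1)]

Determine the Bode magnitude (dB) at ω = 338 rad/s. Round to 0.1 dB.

At ω = 338 rad/s:
pole (1 + j338·0.005) = 1 + j1.69 → |·| ≈ 1.9637, ∠ ≈ 59.39°
|G| = 5 · 1 / (1.9637) ≈ 2.5462
Gain = 20 log₁₀(2.5462) ≈ 8.12 dB

8.1 dB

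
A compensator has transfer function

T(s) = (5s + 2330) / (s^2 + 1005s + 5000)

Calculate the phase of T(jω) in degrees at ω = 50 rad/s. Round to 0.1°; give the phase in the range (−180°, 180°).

Substitute s = j50:
Numerator: 5(j50) + 2330 = 2330 + j250
Denominator: (j50)^2 + 1005(j50) + 5000 = 2500 + j50250
|N| = √(2330² + 250²) ≈ 2343.4, ∠N ≈ 6.12°
|D| = √(2500² + 50250²) ≈ 50312, ∠D ≈ 87.15°
∠T = 6.12° − 87.15° = -81.03°

-81.0°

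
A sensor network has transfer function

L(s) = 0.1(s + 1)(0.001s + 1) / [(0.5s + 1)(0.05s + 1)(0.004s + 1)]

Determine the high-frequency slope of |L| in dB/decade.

-20 dB/decade

Each pole contributes −20 dB/decade at high frequency; each zero contributes +20 dB/decade.
Net: 2 zero(s) − 3 pole(s) → -20 dB/decade.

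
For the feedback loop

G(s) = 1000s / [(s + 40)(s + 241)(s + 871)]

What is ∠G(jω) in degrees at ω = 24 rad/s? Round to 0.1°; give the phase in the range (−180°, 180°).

At s = jω = j24:
zero at origin: s = j24 → |·| = 24, ∠ = 90.00°
pole (s+40): 40 + j24 → |·| = √(40²+24²) = √2176 ≈ 46.648, ∠ = arctan(24/40) ≈ 30.96°
pole (s+241): 241 + j24 → |·| = √(241²+24²) = √58657 ≈ 242.19, ∠ = arctan(24/241) ≈ 5.69°
pole (s+871): 871 + j24 → |·| = √(871²+24²) = √759217 ≈ 871.33, ∠ = arctan(24/871) ≈ 1.58°
∠G = 90.00° − 38.23° = 51.77°

51.8°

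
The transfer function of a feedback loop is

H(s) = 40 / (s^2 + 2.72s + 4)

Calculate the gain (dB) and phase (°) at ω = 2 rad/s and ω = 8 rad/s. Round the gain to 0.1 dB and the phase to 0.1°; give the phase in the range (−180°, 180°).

At s = jω = j2:
quadratic: (j2)² + 2.72·j2 + 4 = 0 + j5.44 → |·| ≈ 5.44, ∠ ≈ 90.00°
|H| = 40 / 5.44 ≈ 7.3529
Gain = 20 log₁₀(7.3529) ≈ 17.33 dB
∠H = 0.00° − 90.00° = -90.00°

At s = jω = j8:
quadratic: (j8)² + 2.72·j8 + 4 = -60 + j21.76 → |·| ≈ 63.824, ∠ ≈ 160.07°
|H| = 40 / 63.824 ≈ 0.62672
Gain = 20 log₁₀(0.62672) ≈ -4.06 dB
∠H = 0.00° − 160.07° = -160.07°

ω = 2: 17.3 dB, -90.0°; ω = 8: -4.1 dB, -160.1°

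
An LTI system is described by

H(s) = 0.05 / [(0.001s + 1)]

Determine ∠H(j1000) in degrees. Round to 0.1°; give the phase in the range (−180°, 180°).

-45.0°

At ω = 1000 rad/s:
pole (1 + j1000·0.001) = 1 + j1 → |·| ≈ 1.4142, ∠ ≈ 45.00°
∠H = (0°) − (45.00°) = -45.00°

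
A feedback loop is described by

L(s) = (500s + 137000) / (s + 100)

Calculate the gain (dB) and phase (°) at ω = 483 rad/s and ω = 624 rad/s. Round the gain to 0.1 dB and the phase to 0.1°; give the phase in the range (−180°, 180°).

Substitute s = j483:
Numerator: 500(j483) + 137000 = 137000 + j241500
Denominator: (j483) + 100 = 100 + j483
|N| = √(137000² + 241500²) ≈ 2.7765e+05, ∠N ≈ 60.43°
|D| = √(100² + 483²) ≈ 493.24, ∠D ≈ 78.30°
|L| = 2.7765e+05 / 493.24 ≈ 562.91
Gain = 20 log₁₀(562.91) ≈ 55.01 dB
∠L = 60.43° − 78.30° = -17.87°

Substitute s = j624:
Numerator: 500(j624) + 137000 = 137000 + j312000
Denominator: (j624) + 100 = 100 + j624
|N| = √(137000² + 312000²) ≈ 3.4075e+05, ∠N ≈ 66.29°
|D| = √(100² + 624²) ≈ 631.96, ∠D ≈ 80.90°
|L| = 3.4075e+05 / 631.96 ≈ 539.2
Gain = 20 log₁₀(539.2) ≈ 54.63 dB
∠L = 66.29° − 80.90° = -14.61°

ω = 483: 55.0 dB, -17.9°; ω = 624: 54.6 dB, -14.6°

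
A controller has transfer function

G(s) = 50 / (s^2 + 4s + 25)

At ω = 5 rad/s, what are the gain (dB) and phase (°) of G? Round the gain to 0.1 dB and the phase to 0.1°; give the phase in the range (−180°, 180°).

8.0 dB, -90.0°

At s = jω = j5:
quadratic: (j5)² + 4·j5 + 25 = 0 + j20 → |·| ≈ 20, ∠ ≈ 90.00°
|G| = 50 / 20 ≈ 2.5
Gain = 20 log₁₀(2.5) ≈ 7.96 dB
∠G = 0.00° − 90.00° = -90.00°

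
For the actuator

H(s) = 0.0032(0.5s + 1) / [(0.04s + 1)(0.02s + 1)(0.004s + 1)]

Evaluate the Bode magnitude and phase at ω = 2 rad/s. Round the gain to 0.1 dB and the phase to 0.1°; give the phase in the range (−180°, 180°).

At ω = 2 rad/s:
zero (1 + j2·0.5) = 1 + j1 → |·| ≈ 1.4142, ∠ ≈ 45.00°
pole (1 + j2·0.04) = 1 + j0.08 → |·| ≈ 1.0032, ∠ ≈ 4.57°
pole (1 + j2·0.02) = 1 + j0.04 → |·| ≈ 1.0008, ∠ ≈ 2.29°
pole (1 + j2·0.004) = 1 + j0.008 → |·| ≈ 1, ∠ ≈ 0.46°
|H| = 0.0032 · 1.4142 / (1.0032 · 1.0008 · 1) ≈ 0.0045074
Gain = 20 log₁₀(0.0045074) ≈ -46.92 dB
∠H = (45.00°) − (4.57° + 2.29° + 0.46°) = 37.68°

-46.9 dB, 37.7°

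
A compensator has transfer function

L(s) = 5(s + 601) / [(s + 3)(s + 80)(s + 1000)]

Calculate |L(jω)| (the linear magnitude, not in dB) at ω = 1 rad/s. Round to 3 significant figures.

At s = jω = j1:
zero (s+601): 601 + j1 → |·| = √(601²+1²) = √361202 ≈ 601, ∠ = arctan(1/601) ≈ 0.10°
pole (s+3): 3 + j1 → |·| = √(3²+1²) = √10 ≈ 3.1623, ∠ = arctan(1/3) ≈ 18.43°
pole (s+80): 80 + j1 → |·| = √(80²+1²) = √6401 ≈ 80.006, ∠ = arctan(1/80) ≈ 0.72°
pole (s+1000): 1000 + j1 → |·| = √(1000²+1²) = √1000001 ≈ 1000, ∠ = arctan(1/1000) ≈ 0.06°
|L| = 5 · 601 / 2.53e+05 ≈ 0.011877

0.0119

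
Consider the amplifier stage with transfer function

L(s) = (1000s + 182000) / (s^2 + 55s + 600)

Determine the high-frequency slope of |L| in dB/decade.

Each pole contributes −20 dB/decade at high frequency; each zero contributes +20 dB/decade.
Net: 1 zero(s) − 2 pole(s) → -20 dB/decade.

-20 dB/decade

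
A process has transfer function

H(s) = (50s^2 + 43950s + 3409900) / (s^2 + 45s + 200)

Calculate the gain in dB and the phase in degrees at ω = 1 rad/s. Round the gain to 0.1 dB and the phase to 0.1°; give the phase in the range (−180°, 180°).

84.5 dB, -12.0°

Substitute s = j1:
Numerator: 50(j1)^2 + 43950(j1) + 3409900 = 3409850 + j43950
Denominator: (j1)^2 + 45(j1) + 200 = 199 + j45
|N| = √(3409850² + 43950²) ≈ 3.4101e+06, ∠N ≈ 0.74°
|D| = √(199² + 45²) ≈ 204.02, ∠D ≈ 12.74°
|H| = 3.4101e+06 / 204.02 ≈ 16715
Gain = 20 log₁₀(16715) ≈ 84.46 dB
∠H = 0.74° − 12.74° = -12.00°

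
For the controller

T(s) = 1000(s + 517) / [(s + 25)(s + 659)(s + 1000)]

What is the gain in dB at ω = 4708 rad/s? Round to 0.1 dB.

-87.1 dB

At s = jω = j4708:
zero (s+517): 517 + j4708 → |·| = √(517²+4708²) = √22432553 ≈ 4736.3, ∠ = arctan(4708/517) ≈ 83.73°
pole (s+25): 25 + j4708 → |·| = √(25²+4708²) = √22165889 ≈ 4708.1, ∠ = arctan(4708/25) ≈ 89.70°
pole (s+659): 659 + j4708 → |·| = √(659²+4708²) = √22599545 ≈ 4753.9, ∠ = arctan(4708/659) ≈ 82.03°
pole (s+1000): 1000 + j4708 → |·| = √(1000²+4708²) = √23165264 ≈ 4813, ∠ = arctan(4708/1000) ≈ 78.01°
|T| = 1000 · 4736.3 / 1.0772e+11 ≈ 4.3969e-05
Gain = 20 log₁₀(4.3969e-05) ≈ -87.14 dB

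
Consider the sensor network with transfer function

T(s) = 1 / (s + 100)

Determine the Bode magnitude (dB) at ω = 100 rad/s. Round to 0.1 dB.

At s = jω = j100:
pole (s+100): 100 + j100 → |·| = √(100²+100²) = √20000 ≈ 141.42, ∠ = arctan(100/100) ≈ 45.00°
|T| = 1 / 141.42 ≈ 0.0070711
Gain = 20 log₁₀(0.0070711) ≈ -43.01 dB

-43.0 dB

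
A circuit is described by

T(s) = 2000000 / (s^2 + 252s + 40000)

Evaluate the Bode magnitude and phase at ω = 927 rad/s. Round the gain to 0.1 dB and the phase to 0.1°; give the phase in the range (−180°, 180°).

At s = jω = j927:
quadratic: (j927)² + 252·j927 + 40000 = -819329 + j233604 → |·| ≈ 8.5198e+05, ∠ ≈ 164.09°
|T| = 2000000 / 8.5198e+05 ≈ 2.3475
Gain = 20 log₁₀(2.3475) ≈ 7.41 dB
∠T = 0.00° − 164.09° = -164.09°

7.4 dB, -164.1°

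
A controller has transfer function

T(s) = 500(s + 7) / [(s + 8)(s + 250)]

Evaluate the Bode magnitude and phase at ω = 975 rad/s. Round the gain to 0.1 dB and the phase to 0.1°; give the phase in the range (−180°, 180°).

-6.1 dB, -75.6°

At s = jω = j975:
zero (s+7): 7 + j975 → |·| = √(7²+975²) = √950674 ≈ 975.03, ∠ = arctan(975/7) ≈ 89.59°
pole (s+8): 8 + j975 → |·| = √(8²+975²) = √950689 ≈ 975.03, ∠ = arctan(975/8) ≈ 89.53°
pole (s+250): 250 + j975 → |·| = √(250²+975²) = √1013125 ≈ 1006.5, ∠ = arctan(975/250) ≈ 75.62°
|T| = 500 · 975.03 / 9.8137e+05 ≈ 0.49677
Gain = 20 log₁₀(0.49677) ≈ -6.08 dB
∠T = 89.59° − 165.15° = -75.56°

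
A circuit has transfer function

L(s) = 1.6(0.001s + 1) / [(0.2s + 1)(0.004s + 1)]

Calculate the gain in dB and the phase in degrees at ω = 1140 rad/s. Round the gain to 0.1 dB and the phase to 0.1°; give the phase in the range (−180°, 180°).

At ω = 1140 rad/s:
zero (1 + j1140·0.001) = 1 + j1.14 → |·| ≈ 1.5164, ∠ ≈ 48.74°
pole (1 + j1140·0.2) = 1 + j228 → |·| ≈ 228, ∠ ≈ 89.75°
pole (1 + j1140·0.004) = 1 + j4.56 → |·| ≈ 4.6684, ∠ ≈ 77.63°
|L| = 1.6 · 1.5164 / (228 · 4.6684) ≈ 0.0022795
Gain = 20 log₁₀(0.0022795) ≈ -52.84 dB
∠L = (48.74°) − (89.75° + 77.63°) = -118.64°

-52.8 dB, -118.6°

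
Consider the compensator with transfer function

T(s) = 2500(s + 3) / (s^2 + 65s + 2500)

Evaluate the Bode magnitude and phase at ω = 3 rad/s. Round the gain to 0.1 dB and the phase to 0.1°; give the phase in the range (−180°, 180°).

12.6 dB, 40.5°

At s = jω = j3:
zero (s+3): 3 + j3 → |·| = √(3²+3²) = √18 ≈ 4.2426, ∠ = arctan(3/3) ≈ 45.00°
quadratic: (j3)² + 65·j3 + 2500 = 2491 + j195 → |·| ≈ 2498.6, ∠ ≈ 4.48°
|T| = 2500 · 4.2426 / 2498.6 ≈ 4.245
Gain = 20 log₁₀(4.245) ≈ 12.56 dB
∠T = 45.00° − 4.48° = 40.52°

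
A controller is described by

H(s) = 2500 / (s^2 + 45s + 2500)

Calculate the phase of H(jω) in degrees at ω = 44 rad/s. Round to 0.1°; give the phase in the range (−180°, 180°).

-74.1°

At s = jω = j44:
quadratic: (j44)² + 45·j44 + 2500 = 564 + j1980 → |·| ≈ 2058.8, ∠ ≈ 74.10°
∠H = 0.00° − 74.10° = -74.10°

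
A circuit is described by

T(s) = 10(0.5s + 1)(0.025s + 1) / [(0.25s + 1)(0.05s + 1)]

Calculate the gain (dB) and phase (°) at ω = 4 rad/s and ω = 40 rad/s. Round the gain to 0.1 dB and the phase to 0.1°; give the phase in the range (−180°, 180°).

ω = 4: 23.9 dB, 12.8°; ω = 40: 22.0 dB, -15.6°

At ω = 4 rad/s:
zero (1 + j4·0.5) = 1 + j2 → |·| ≈ 2.2361, ∠ ≈ 63.43°
zero (1 + j4·0.025) = 1 + j0.1 → |·| ≈ 1.005, ∠ ≈ 5.71°
pole (1 + j4·0.25) = 1 + j1 → |·| ≈ 1.4142, ∠ ≈ 45.00°
pole (1 + j4·0.05) = 1 + j0.2 → |·| ≈ 1.0198, ∠ ≈ 11.31°
|T| = 10 · 2.2361 · 1.005 / (1.4142 · 1.0198) ≈ 15.582
Gain = 20 log₁₀(15.582) ≈ 23.85 dB
∠T = (63.43° + 5.71°) − (45.00° + 11.31°) = 12.83°

At ω = 40 rad/s:
zero (1 + j40·0.5) = 1 + j20 → |·| ≈ 20.025, ∠ ≈ 87.14°
zero (1 + j40·0.025) = 1 + j1 → |·| ≈ 1.4142, ∠ ≈ 45.00°
pole (1 + j40·0.25) = 1 + j10 → |·| ≈ 10.05, ∠ ≈ 84.29°
pole (1 + j40·0.05) = 1 + j2 → |·| ≈ 2.2361, ∠ ≈ 63.43°
|T| = 10 · 20.025 · 1.4142 / (10.05 · 2.2361) ≈ 12.602
Gain = 20 log₁₀(12.602) ≈ 22.01 dB
∠T = (87.14° + 45.00°) − (84.29° + 63.43°) = -15.58°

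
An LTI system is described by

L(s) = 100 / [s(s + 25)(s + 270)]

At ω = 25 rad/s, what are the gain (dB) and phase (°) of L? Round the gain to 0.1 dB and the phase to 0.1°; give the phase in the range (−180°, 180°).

-67.6 dB, -140.3°

At s = jω = j25:
pole (s+25): 25 + j25 → |·| = √(25²+25²) = √1250 ≈ 35.355, ∠ = arctan(25/25) ≈ 45.00°
pole (s+270): 270 + j25 → |·| = √(270²+25²) = √73525 ≈ 271.15, ∠ = arctan(25/270) ≈ 5.29°
pole at origin: |s| = 25, ∠ = 90.00° (in denominator)
|L| = 100 / 2.3966e+05 ≈ 0.00041726
Gain = 20 log₁₀(0.00041726) ≈ -67.59 dB
∠L = 0.00° − 140.29° = -140.29°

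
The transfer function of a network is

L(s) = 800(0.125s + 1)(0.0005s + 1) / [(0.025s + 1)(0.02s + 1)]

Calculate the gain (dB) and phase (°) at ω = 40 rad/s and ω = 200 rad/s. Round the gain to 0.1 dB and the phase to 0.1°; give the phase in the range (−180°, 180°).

ω = 40: 67.1 dB, -3.8°; ω = 200: 59.6 dB, -61.2°

At ω = 40 rad/s:
zero (1 + j40·0.125) = 1 + j5 → |·| ≈ 5.099, ∠ ≈ 78.69°
zero (1 + j40·0.0005) = 1 + j0.02 → |·| ≈ 1.0002, ∠ ≈ 1.15°
pole (1 + j40·0.025) = 1 + j1 → |·| ≈ 1.4142, ∠ ≈ 45.00°
pole (1 + j40·0.02) = 1 + j0.8 → |·| ≈ 1.2806, ∠ ≈ 38.66°
|L| = 800 · 5.099 · 1.0002 / (1.4142 · 1.2806) ≈ 2252.9
Gain = 20 log₁₀(2252.9) ≈ 67.05 dB
∠L = (78.69° + 1.15°) − (45.00° + 38.66°) = -3.82°

At ω = 200 rad/s:
zero (1 + j200·0.125) = 1 + j25 → |·| ≈ 25.02, ∠ ≈ 87.71°
zero (1 + j200·0.0005) = 1 + j0.1 → |·| ≈ 1.005, ∠ ≈ 5.71°
pole (1 + j200·0.025) = 1 + j5 → |·| ≈ 5.099, ∠ ≈ 78.69°
pole (1 + j200·0.02) = 1 + j4 → |·| ≈ 4.1231, ∠ ≈ 75.96°
|L| = 800 · 25.02 · 1.005 / (5.099 · 4.1231) ≈ 956.83
Gain = 20 log₁₀(956.83) ≈ 59.62 dB
∠L = (87.71° + 5.71°) − (78.69° + 75.96°) = -61.23°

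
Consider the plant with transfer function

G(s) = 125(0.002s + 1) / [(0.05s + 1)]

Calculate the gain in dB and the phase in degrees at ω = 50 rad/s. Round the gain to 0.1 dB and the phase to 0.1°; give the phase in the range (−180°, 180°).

At ω = 50 rad/s:
zero (1 + j50·0.002) = 1 + j0.1 → |·| ≈ 1.005, ∠ ≈ 5.71°
pole (1 + j50·0.05) = 1 + j2.5 → |·| ≈ 2.6926, ∠ ≈ 68.20°
|G| = 125 · 1.005 / (2.6926) ≈ 46.656
Gain = 20 log₁₀(46.656) ≈ 33.38 dB
∠G = (5.71°) − (68.20°) = -62.49°

33.4 dB, -62.5°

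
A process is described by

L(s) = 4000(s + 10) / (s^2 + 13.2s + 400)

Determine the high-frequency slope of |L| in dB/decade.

-20 dB/decade

Each pole contributes −20 dB/decade at high frequency; each zero contributes +20 dB/decade.
Net: 1 zero(s) − 2 pole(s) → -20 dB/decade.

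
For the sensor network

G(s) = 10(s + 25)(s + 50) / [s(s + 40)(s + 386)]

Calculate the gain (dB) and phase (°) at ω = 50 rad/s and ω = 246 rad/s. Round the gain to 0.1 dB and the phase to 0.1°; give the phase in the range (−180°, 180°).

ω = 50: -30.0 dB, -40.3°; ω = 246: -33.1 dB, -40.6°

At s = jω = j50:
zero (s+25): 25 + j50 → |·| = √(25²+50²) = √3125 ≈ 55.902, ∠ = arctan(50/25) ≈ 63.43°
zero (s+50): 50 + j50 → |·| = √(50²+50²) = √5000 ≈ 70.711, ∠ = arctan(50/50) ≈ 45.00°
pole (s+40): 40 + j50 → |·| = √(40²+50²) = √4100 ≈ 64.031, ∠ = arctan(50/40) ≈ 51.34°
pole (s+386): 386 + j50 → |·| = √(386²+50²) = √151496 ≈ 389.22, ∠ = arctan(50/386) ≈ 7.38°
pole at origin: |s| = 50, ∠ = 90.00° (in denominator)
|G| = 10 · 3952.9 / 1.2461e+06 ≈ 0.031722
Gain = 20 log₁₀(0.031722) ≈ -29.97 dB
∠G = 108.43° − 148.72° = -40.29°

At s = jω = j246:
zero (s+25): 25 + j246 → |·| = √(25²+246²) = √61141 ≈ 247.27, ∠ = arctan(246/25) ≈ 84.20°
zero (s+50): 50 + j246 → |·| = √(50²+246²) = √63016 ≈ 251.03, ∠ = arctan(246/50) ≈ 78.51°
pole (s+40): 40 + j246 → |·| = √(40²+246²) = √62116 ≈ 249.23, ∠ = arctan(246/40) ≈ 80.76°
pole (s+386): 386 + j246 → |·| = √(386²+246²) = √209512 ≈ 457.72, ∠ = arctan(246/386) ≈ 32.51°
pole at origin: |s| = 246, ∠ = 90.00° (in denominator)
|G| = 10 · 62072 / 2.8063e+07 ≈ 0.022119
Gain = 20 log₁₀(0.022119) ≈ -33.10 dB
∠G = 162.71° − 203.27° = -40.56°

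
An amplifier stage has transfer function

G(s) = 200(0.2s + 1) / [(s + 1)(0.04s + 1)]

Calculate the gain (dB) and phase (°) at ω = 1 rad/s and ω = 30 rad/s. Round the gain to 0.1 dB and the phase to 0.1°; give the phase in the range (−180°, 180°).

ω = 1: 43.2 dB, -36.0°; ω = 30: 28.3 dB, -57.7°

At ω = 1 rad/s:
zero (1 + j1·0.2) = 1 + j0.2 → |·| ≈ 1.0198, ∠ ≈ 11.31°
pole (1 + j1·1) = 1 + j1 → |·| ≈ 1.4142, ∠ ≈ 45.00°
pole (1 + j1·0.04) = 1 + j0.04 → |·| ≈ 1.0008, ∠ ≈ 2.29°
|G| = 200 · 1.0198 / (1.4142 · 1.0008) ≈ 144.11
Gain = 20 log₁₀(144.11) ≈ 43.17 dB
∠G = (11.31°) − (45.00° + 2.29°) = -35.98°

At ω = 30 rad/s:
zero (1 + j30·0.2) = 1 + j6 → |·| ≈ 6.0828, ∠ ≈ 80.54°
pole (1 + j30·1) = 1 + j30 → |·| ≈ 30.017, ∠ ≈ 88.09°
pole (1 + j30·0.04) = 1 + j1.2 → |·| ≈ 1.562, ∠ ≈ 50.19°
|G| = 200 · 6.0828 / (30.017 · 1.562) ≈ 25.947
Gain = 20 log₁₀(25.947) ≈ 28.28 dB
∠G = (80.54°) − (88.09° + 50.19°) = -57.74°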